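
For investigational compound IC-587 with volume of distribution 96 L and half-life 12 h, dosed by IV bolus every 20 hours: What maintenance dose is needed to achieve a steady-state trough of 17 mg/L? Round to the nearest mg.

3549 mg

τ/t½ = 20/12 ≈ 1.6667, so f = (1/2)^(20/12) ≈ 0.314980.
Cmin,ss = (D/Vd)·f/(1−f), so D = Cmin,ss·Vd·(1−f)/f.
D = 17 × 96 × (1−f)/f ≈ 17 × 96 × 2.17480 ≈ 3549.27 mg.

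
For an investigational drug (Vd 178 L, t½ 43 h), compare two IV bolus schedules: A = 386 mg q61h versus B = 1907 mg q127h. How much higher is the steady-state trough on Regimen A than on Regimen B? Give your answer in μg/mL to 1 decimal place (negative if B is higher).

Regimen A: f = (1/2)^(61/43) ≈ 0.3741; Cmin,ss = (386/178)·f/(1−f) ≈ 1.296 μg/mL.
Regimen B: f = (1/2)^(127/43) ≈ 0.1291; Cmin,ss = (1907/178)·f/(1−f) ≈ 1.588 μg/mL.
Difference ≈ 1.296 − 1.588 ≈ -0.292 μg/mL.

-0.3 μg/mL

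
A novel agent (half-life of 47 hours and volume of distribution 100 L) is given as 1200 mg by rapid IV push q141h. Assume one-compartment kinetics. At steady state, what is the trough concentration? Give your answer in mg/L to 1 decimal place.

1.7 mg/L

The dosing interval is 3 half-lives, so f = 2^(−3) = 0.125.
At steady state, R = 1/(1 − 0.125) = 8/7.
Single-dose peak C₀ = D/Vd = 1200/100 = 12 mg/L.
Steady-state peak Cmax,ss = C₀·R = 12 × 8/7 ≈ 13.714 mg/L.
Steady-state trough Cmin,ss = Cmax,ss·f ≈ 13.714 × 0.125 ≈ 1.714 mg/L.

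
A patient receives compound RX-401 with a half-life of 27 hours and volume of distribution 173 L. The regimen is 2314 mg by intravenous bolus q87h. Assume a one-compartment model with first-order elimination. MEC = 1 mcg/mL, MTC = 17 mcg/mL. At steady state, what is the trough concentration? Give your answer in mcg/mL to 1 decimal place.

Over one 87-h interval, 87/27 ≈ 3.2222 half-lives elapse, leaving f ≈ 0.1072 of each dose.
Accumulation ratio R = 1/(1 − f) ≈ 1/0.8928 ≈ 1.1201.
Single-dose peak C₀ = D/Vd = 2314/173 ≈ 13.376 mcg/mL.
Cmax,ss = C₀/(1 − f) ≈ 13.376/0.8928 ≈ 14.982 mcg/mL.
Steady-state trough Cmin,ss = Cmax,ss·f ≈ 14.982 × 0.1072 ≈ 1.606 mcg/mL.
Trough 1.6 mcg/mL vs MEC 1 mcg/mL: adequate.

1.6 mcg/mL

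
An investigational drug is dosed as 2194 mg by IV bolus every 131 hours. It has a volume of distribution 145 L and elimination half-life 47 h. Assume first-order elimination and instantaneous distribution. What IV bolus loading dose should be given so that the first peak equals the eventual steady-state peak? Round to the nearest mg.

f = (1/2)^(131/47) ≈ 0.144863; accumulation ratio R = 1/(1−f) ≈ 1.16940.
Loading dose to hit Cmax,ss on first dose: D_load = D_maint·R ≈ 2194 × 1.16940 ≈ 2565.66 mg.

2566 mg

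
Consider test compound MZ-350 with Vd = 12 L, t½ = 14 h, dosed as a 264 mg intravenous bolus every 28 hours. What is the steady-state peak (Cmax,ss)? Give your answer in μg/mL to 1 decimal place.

The dosing interval is 2 half-lives, so f = 2^(−2) = 0.25.
Accumulation ratio R = 1/(1 − f) = 1/0.75 = 4/3.
Single-dose peak C₀ = D/Vd = 264/12 = 22 μg/mL.
Steady-state peak Cmax,ss = C₀·R = 22 × 4/3 ≈ 29.333 μg/mL.

29.3 μg/mL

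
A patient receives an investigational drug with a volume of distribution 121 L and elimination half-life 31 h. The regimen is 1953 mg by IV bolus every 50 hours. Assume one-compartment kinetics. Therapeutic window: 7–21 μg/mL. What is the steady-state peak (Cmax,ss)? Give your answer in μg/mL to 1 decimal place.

24.0 μg/mL

Over one 50-h interval, 50/31 ≈ 1.6129 half-lives elapse, leaving f ≈ 0.3269 of each dose.
At steady state, accumulation factor R = 1/(1 − e^(−kτ)) ≈ 1.4857.
Single-dose peak C₀ = D/Vd = 1953/121 ≈ 16.140 μg/mL.
Cmax,ss = C₀/(1 − f) ≈ 16.140/0.6731 ≈ 23.979 μg/mL.
Peak 24.0 μg/mL vs MTC 21 μg/mL: exceeds toxic threshold.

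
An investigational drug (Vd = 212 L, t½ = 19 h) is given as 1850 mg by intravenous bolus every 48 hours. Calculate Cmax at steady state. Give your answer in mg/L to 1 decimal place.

τ/t½ = 48/19 ≈ 2.5263, so fraction remaining f = (1/2)^(48/19) ≈ 0.1736.
At steady state, accumulation factor R = 1/(1 − e^(−kτ)) ≈ 1.2101.
Single-dose peak C₀ = D/Vd = 1850/212 ≈ 8.726 mg/L.
Steady-state peak Cmax,ss = C₀·R ≈ 8.726 × 1.2101 ≈ 10.559 mg/L.

10.6 mg/L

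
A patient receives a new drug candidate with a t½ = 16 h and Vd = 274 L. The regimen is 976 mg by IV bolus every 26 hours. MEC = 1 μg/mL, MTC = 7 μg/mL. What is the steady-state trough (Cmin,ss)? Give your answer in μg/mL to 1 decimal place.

1.7 μg/mL

τ/t½ = 26/16 ≈ 1.625, so fraction remaining f = (1/2)^(26/16) ≈ 0.3242.
At steady state, accumulation factor R = 1/(1 − e^(−kτ)) ≈ 1.4797.
Single-dose peak C₀ = D/Vd = 976/274 ≈ 3.562 μg/mL.
Cmax,ss = C₀/(1 − f) ≈ 3.562/0.6758 ≈ 5.271 μg/mL.
One interval later, Cmin,ss = Cmax,ss·e^(−kτ) ≈ 5.271 × 0.3242 ≈ 1.709 μg/mL.
Trough 1.7 μg/mL vs MEC 1 μg/mL: adequate.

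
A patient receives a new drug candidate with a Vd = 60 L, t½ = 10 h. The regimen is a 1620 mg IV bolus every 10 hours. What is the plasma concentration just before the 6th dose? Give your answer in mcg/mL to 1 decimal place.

26.2 mcg/mL

f = (1/2)^(τ/t½) = (1/2)^(10/10) ≈ 0.5000.
C₀ = D/Vd = 1620/60 ≈ 27.000 mcg/mL.
Before the 6th dose, 5 doses have been given. Superposition: Cmin = C₀·(f + f² + … + f^5).
≈ 27.000 × (0.5000 + 0.2500 + 0.1250 + 0.0625 + 0.0313) ≈ 27.000 × 0.9688 ≈ 26.158 mcg/mL.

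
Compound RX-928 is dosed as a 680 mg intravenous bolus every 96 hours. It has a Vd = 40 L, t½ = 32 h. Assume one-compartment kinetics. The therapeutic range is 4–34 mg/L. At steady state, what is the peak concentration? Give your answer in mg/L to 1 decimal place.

The dosing interval is 3 half-lives, so f = 2^(−3) = 0.125.
Accumulation ratio R = 1/(1 − f) = 1/0.875 = 8/7.
Single-dose peak C₀ = D/Vd = 680/40 = 17 mg/L.
Steady-state peak Cmax,ss = C₀·R = 17 × 8/7 ≈ 19.429 mg/L.
Peak 19.4 mg/L vs MTC 34 mg/L: below toxic threshold.

19.4 mg/L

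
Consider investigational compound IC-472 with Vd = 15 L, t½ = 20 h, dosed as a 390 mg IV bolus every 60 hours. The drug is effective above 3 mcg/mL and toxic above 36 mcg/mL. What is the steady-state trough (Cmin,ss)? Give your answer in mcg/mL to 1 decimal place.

3.7 mcg/mL

The dosing interval is 3 half-lives, so f = 2^(−3) = 0.125.
At steady state, R = 1/(1 − 0.125) = 8/7.
Single-dose peak C₀ = D/Vd = 390/15 = 26 mcg/mL.
Steady-state peak Cmax,ss = C₀·R = 26 × 8/7 ≈ 29.714 mcg/mL.
Steady-state trough Cmin,ss = Cmax,ss·f ≈ 29.714 × 0.125 ≈ 3.714 mcg/mL.
Trough 3.7 mcg/mL vs MEC 3 mcg/mL: adequate.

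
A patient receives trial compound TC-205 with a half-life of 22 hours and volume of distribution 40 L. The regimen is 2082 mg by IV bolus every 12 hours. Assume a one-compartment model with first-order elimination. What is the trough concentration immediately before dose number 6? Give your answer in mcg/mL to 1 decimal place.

96.2 mcg/mL

f = (1/2)^(τ/t½) = (1/2)^(12/22) ≈ 0.6852.
C₀ = D/Vd = 2082/40 ≈ 52.050 mcg/mL.
Before the 6th dose, 5 doses have been given. Superposition: Cmin = C₀·(f + f² + … + f^5).
≈ 52.050 × (0.6852 + 0.4695 + 0.3217 + 0.2204 + 0.1510) ≈ 52.050 × 1.8478 ≈ 96.178 mcg/mL.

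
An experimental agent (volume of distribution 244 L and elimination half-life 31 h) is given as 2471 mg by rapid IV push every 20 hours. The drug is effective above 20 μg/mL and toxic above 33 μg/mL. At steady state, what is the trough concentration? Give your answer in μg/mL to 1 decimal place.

18.0 μg/mL

k = ln2/t½ = ln2/31 ≈ 0.022360 h⁻¹; fraction remaining f = e^(−kτ) = e^(−0.022360×20) ≈ 0.6394.
Accumulation ratio R = 1/(1 − f) ≈ 1/0.3606 ≈ 2.7732.
Single-dose peak C₀ = D/Vd = 2471/244 ≈ 10.127 μg/mL.
Cmax,ss = C₀/(1 − f) ≈ 10.127/0.3606 ≈ 28.084 μg/mL.
One interval later, Cmin,ss = Cmax,ss·e^(−kτ) ≈ 28.084 × 0.6394 ≈ 17.957 μg/mL.
Trough 18.0 μg/mL vs MEC 20 μg/mL: subtherapeutic.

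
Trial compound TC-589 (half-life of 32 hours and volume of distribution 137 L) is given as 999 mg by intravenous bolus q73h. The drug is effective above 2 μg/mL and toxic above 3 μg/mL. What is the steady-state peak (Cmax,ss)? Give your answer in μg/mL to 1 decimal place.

k = ln2/t½ = ln2/32 ≈ 0.021661 h⁻¹; fraction remaining f = e^(−kτ) = e^(−0.021661×73) ≈ 0.2057.
At steady state, accumulation factor R = 1/(1 − e^(−kτ)) ≈ 1.2590.
Single-dose peak C₀ = D/Vd = 999/137 ≈ 7.292 μg/mL.
Steady-state peak Cmax,ss = C₀·R ≈ 7.292 × 1.2590 ≈ 9.181 μg/mL.
Peak 9.2 μg/mL vs MTC 3 μg/mL: exceeds toxic threshold.

9.2 μg/mL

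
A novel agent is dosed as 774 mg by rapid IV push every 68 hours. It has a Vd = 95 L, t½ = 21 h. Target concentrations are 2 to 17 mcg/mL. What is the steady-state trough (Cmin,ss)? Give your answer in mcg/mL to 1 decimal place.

1.0 mcg/mL

k = ln2/t½ = ln2/21 ≈ 0.033007 h⁻¹; fraction remaining f = e^(−kτ) = e^(−0.033007×68) ≈ 0.1060.
Each bolus raises the concentration by D/Vd = 774/95 ≈ 8.147 mcg/mL.
Steady-state trough Cmin,ss = C₀·f/(1−f) ≈ 8.147 × 0.1060/0.8940 ≈ 0.966 mcg/mL.
Trough 1.0 mcg/mL vs MEC 2 mcg/mL: subtherapeutic.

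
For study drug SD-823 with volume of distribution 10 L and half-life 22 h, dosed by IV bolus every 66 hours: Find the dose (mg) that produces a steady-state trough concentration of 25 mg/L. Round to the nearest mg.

τ/t½ = 66/22 ≈ 3, so f = (1/2)^(66/22) ≈ 0.125000.
Cmin,ss = (D/Vd)·f/(1−f), so D = Cmin,ss·Vd·(1−f)/f.
D = 25 × 10 × (1−f)/f ≈ 25 × 10 × 7.00000 ≈ 1750.00 mg.

1750 mg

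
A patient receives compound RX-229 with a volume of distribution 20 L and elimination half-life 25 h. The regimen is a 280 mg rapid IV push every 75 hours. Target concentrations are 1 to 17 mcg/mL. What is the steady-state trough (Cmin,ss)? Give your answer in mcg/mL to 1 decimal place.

2.0 mcg/mL

τ = 75 h = 3 half-lives, so f = (1/2)^3 = 0.125.
At steady state, R = 1/(1 − 0.125) = 8/7.
Single-dose peak C₀ = D/Vd = 280/20 = 14 mcg/mL.
Steady-state peak Cmax,ss = C₀·R = 14 × 8/7 ≈ 16.000 mcg/mL.
Steady-state trough Cmin,ss = Cmax,ss·f ≈ 16.000 × 0.125 ≈ 2.000 mcg/mL.
Trough 2.0 mcg/mL vs MEC 1 mcg/mL: adequate.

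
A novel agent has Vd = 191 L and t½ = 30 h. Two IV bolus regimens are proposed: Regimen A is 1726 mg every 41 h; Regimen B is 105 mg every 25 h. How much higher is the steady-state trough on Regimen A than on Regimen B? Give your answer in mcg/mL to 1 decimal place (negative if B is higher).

5.0 mcg/mL

Regimen A: f = (1/2)^(41/30) ≈ 0.3878; Cmin,ss = (1726/191)·f/(1−f) ≈ 5.724 mcg/mL.
Regimen B: f = (1/2)^(25/30) ≈ 0.5612; Cmin,ss = (105/191)·f/(1−f) ≈ 0.703 mcg/mL.
Difference ≈ 5.724 − 0.703 ≈ 5.021 mcg/mL.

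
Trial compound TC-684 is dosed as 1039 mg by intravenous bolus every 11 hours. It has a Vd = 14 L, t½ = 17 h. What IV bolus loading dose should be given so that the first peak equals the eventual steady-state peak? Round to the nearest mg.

2875 mg

f = (1/2)^(11/17) ≈ 0.638581; accumulation ratio R = 1/(1−f) ≈ 2.76687.
Loading dose to hit Cmax,ss on first dose: D_load = D_maint·R ≈ 1039 × 2.76687 ≈ 2874.78 mg.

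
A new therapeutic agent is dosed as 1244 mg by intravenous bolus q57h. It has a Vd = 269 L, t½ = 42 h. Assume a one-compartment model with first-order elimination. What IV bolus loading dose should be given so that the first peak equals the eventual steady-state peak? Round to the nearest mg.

f = (1/2)^(57/42) ≈ 0.390355; accumulation ratio R = 1/(1−f) ≈ 1.64030.
Loading dose to hit Cmax,ss on first dose: D_load = D_maint·R ≈ 1244 × 1.64030 ≈ 2040.53 mg.

2041 mg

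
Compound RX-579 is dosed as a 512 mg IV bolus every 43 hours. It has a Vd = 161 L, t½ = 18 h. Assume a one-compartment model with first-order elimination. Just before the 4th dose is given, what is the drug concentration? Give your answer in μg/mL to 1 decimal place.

0.7 μg/mL

f = (1/2)^(τ/t½) = (1/2)^(43/18) ≈ 0.1909.
C₀ = D/Vd = 512/161 ≈ 3.180 μg/mL.
Before the 4th dose, 3 doses have been given. Superposition: Cmin = C₀·(f + f² + … + f^3).
≈ 3.180 × (0.1909 + 0.0364 + 0.0070) ≈ 3.180 × 0.2343 ≈ 0.745 μg/mL.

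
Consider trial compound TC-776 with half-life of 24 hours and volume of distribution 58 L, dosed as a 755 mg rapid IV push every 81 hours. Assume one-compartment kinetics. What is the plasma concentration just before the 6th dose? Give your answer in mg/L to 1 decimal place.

1.4 mg/L

f = (1/2)^(τ/t½) = (1/2)^(81/24) ≈ 0.0964.
C₀ = D/Vd = 755/58 ≈ 13.017 mg/L.
Before the 6th dose, 5 doses have been given. Superposition: Cmin = C₀·(f + f² + … + f^5).
≈ 13.017 × (0.0964 + 0.0093 + 0.0009 + 0.0001 + 0.0000) ≈ 13.017 × 0.1067 ≈ 1.389 mg/L.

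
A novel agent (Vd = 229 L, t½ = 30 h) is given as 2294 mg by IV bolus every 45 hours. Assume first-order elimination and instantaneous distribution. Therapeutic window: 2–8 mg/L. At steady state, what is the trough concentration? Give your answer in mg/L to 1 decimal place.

τ/t½ = 45/30 ≈ 1.5, so fraction remaining f = (1/2)^(45/30) ≈ 0.3536.
Single-dose peak C₀ = D/Vd = 2294/229 ≈ 10.017 mg/L.
Steady-state trough Cmin,ss = C₀·f/(1−f) ≈ 10.017 × 0.3536/0.6464 ≈ 5.480 mg/L.
Trough 5.5 mg/L vs MEC 2 mg/L: adequate.

5.5 mg/L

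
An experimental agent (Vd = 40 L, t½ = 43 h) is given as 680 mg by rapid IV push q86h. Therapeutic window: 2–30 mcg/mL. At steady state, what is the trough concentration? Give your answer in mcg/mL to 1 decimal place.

τ = 86 h = 2 half-lives, so f = (1/2)^2 = 0.25.
Accumulation ratio R = 1/(1 − f) = 1/0.75 = 4/3.
Single-dose peak C₀ = D/Vd = 680/40 = 17 mcg/mL.
Steady-state peak Cmax,ss = C₀·R = 17 × 4/3 ≈ 22.667 mcg/mL.
Steady-state trough Cmin,ss = Cmax,ss·f ≈ 22.667 × 0.25 ≈ 5.667 mcg/mL.
Trough 5.7 mcg/mL vs MEC 2 mcg/mL: adequate.

5.7 mcg/mL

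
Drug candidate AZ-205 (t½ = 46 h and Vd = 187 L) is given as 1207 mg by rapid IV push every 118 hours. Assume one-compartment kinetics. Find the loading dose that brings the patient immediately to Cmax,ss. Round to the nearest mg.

f = (1/2)^(118/46) ≈ 0.168963; accumulation ratio R = 1/(1−f) ≈ 1.20332.
Loading dose to hit Cmax,ss on first dose: D_load = D_maint·R ≈ 1207 × 1.20332 ≈ 1452.41 mg.

1452 mg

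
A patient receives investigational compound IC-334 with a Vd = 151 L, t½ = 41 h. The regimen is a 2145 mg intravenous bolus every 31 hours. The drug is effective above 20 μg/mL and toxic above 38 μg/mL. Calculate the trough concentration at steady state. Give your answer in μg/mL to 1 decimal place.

k = ln2/t½ = ln2/41 ≈ 0.016906 h⁻¹; fraction remaining f = e^(−kτ) = e^(−0.016906×31) ≈ 0.5921.
Accumulation ratio R = 1/(1 − f) ≈ 1/0.4079 ≈ 2.4516.
Each bolus raises the concentration by D/Vd = 2145/151 ≈ 14.205 μg/mL.
Steady-state peak Cmax,ss = C₀·R ≈ 14.205 × 2.4516 ≈ 34.825 μg/mL.
One interval later, Cmin,ss = Cmax,ss·e^(−kτ) ≈ 34.825 × 0.5921 ≈ 20.620 μg/mL.
Trough 20.6 μg/mL vs MEC 20 μg/mL: adequate.

20.6 μg/mL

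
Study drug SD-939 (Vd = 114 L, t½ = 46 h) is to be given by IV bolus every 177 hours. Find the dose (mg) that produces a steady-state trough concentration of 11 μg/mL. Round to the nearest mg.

16801 mg

τ/t½ = 177/46 ≈ 3.8478, so f = (1/2)^(177/46) ≈ 0.069453.
Cmin,ss = (D/Vd)·f/(1−f), so D = Cmin,ss·Vd·(1−f)/f.
D = 11 × 114 × (1−f)/f ≈ 11 × 114 × 13.39823 ≈ 16801.38 mg.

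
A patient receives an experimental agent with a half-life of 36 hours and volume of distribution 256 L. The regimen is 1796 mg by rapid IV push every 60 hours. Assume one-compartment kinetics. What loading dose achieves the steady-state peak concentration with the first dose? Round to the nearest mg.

2622 mg

f = (1/2)^(60/36) ≈ 0.314980; accumulation ratio R = 1/(1−f) ≈ 1.45981.
Loading dose to hit Cmax,ss on first dose: D_load = D_maint·R ≈ 1796 × 1.45981 ≈ 2621.82 mg.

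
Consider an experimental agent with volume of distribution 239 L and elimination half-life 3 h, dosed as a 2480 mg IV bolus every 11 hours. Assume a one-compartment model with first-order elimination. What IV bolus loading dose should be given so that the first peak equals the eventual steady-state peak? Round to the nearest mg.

f = (1/2)^(11/3) ≈ 0.078745; accumulation ratio R = 1/(1−f) ≈ 1.08548.
Loading dose to hit Cmax,ss on first dose: D_load = D_maint·R ≈ 2480 × 1.08548 ≈ 2691.99 mg.

2692 mg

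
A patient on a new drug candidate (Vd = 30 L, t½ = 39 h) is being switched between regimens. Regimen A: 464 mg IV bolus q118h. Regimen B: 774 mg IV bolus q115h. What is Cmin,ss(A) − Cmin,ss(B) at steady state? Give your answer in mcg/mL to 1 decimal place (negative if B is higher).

Regimen A: f = (1/2)^(118/39) ≈ 0.1228; Cmin,ss = (464/30)·f/(1−f) ≈ 2.165 mcg/mL.
Regimen B: f = (1/2)^(115/39) ≈ 0.1295; Cmin,ss = (774/30)·f/(1−f) ≈ 3.838 mcg/mL.
Difference ≈ 2.165 − 3.838 ≈ -1.673 mcg/mL.

-1.7 mcg/mL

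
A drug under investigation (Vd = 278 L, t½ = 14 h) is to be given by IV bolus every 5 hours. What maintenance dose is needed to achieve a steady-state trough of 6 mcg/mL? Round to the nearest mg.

τ/t½ = 5/14 ≈ 0.35714, so f = (1/2)^(5/14) ≈ 0.780709.
Cmin,ss = (D/Vd)·f/(1−f), so D = Cmin,ss·Vd·(1−f)/f.
D = 6 × 278 × (1−f)/f ≈ 6 × 278 × 0.28089 ≈ 468.52 mg.

469 mg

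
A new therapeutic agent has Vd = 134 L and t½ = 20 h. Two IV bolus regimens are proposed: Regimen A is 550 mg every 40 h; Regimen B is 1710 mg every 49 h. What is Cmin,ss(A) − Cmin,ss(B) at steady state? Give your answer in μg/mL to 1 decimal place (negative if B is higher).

Regimen A: f = (1/2)^(40/20) ≈ 0.2500; Cmin,ss = (550/134)·f/(1−f) ≈ 1.368 μg/mL.
Regimen B: f = (1/2)^(49/20) ≈ 0.1830; Cmin,ss = (1710/134)·f/(1−f) ≈ 2.858 μg/mL.
Difference ≈ 1.368 − 2.858 ≈ -1.490 μg/mL.

-1.5 μg/mL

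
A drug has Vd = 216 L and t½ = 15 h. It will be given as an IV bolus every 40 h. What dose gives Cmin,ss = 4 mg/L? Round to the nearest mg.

τ/t½ = 40/15 ≈ 2.6667, so f = (1/2)^(40/15) ≈ 0.157490.
Cmin,ss = (D/Vd)·f/(1−f), so D = Cmin,ss·Vd·(1−f)/f.
D = 4 × 216 × (1−f)/f ≈ 4 × 216 × 5.34961 ≈ 4622.06 mg.

4622 mg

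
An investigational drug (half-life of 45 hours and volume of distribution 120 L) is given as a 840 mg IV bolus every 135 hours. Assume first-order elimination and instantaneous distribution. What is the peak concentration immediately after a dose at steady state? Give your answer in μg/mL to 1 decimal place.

8.0 μg/mL

The dosing interval is 3 half-lives, so f = 2^(−3) = 0.125.
At steady state, R = 1/(1 − 0.125) = 8/7.
Single-dose peak C₀ = D/Vd = 840/120 = 7 μg/mL.
Steady-state peak Cmax,ss = C₀·R = 7 × 8/7 ≈ 8.000 μg/mL.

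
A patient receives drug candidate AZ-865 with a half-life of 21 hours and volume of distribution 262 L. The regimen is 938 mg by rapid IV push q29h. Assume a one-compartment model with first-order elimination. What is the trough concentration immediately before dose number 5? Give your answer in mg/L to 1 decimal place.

2.2 mg/L

f = (1/2)^(τ/t½) = (1/2)^(29/21) ≈ 0.3840.
C₀ = D/Vd = 938/262 ≈ 3.580 mg/L.
Before the 5th dose, 4 doses have been given. Superposition: Cmin = C₀·(f + f² + … + f^4).
≈ 3.580 × (0.3840 + 0.1475 + 0.0566 + 0.0217) ≈ 3.580 × 0.6098 ≈ 2.183 mg/L.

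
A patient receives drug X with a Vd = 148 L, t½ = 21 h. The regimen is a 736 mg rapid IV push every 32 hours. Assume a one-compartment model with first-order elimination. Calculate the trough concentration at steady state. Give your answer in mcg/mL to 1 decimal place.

τ/t½ = 32/21 ≈ 1.5238, so fraction remaining f = (1/2)^(32/21) ≈ 0.3478.
Accumulation ratio R = 1/(1 − f) ≈ 1/0.6522 ≈ 1.5333.
Single-dose peak C₀ = D/Vd = 736/148 ≈ 4.973 mcg/mL.
Cmax,ss = C₀/(1 − f) ≈ 4.973/0.6522 ≈ 7.625 mcg/mL.
One interval later, Cmin,ss = Cmax,ss·e^(−kτ) ≈ 7.625 × 0.3478 ≈ 2.652 mcg/mL.

2.7 mcg/mL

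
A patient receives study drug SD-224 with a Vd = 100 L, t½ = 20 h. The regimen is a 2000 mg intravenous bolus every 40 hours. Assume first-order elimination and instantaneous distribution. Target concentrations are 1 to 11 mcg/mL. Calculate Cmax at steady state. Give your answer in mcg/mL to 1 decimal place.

The dosing interval is 2 half-lives, so f = 2^(−2) = 0.25.
Accumulation ratio R = 1/(1 − f) = 1/0.75 = 4/3.
Single-dose peak C₀ = D/Vd = 2000/100 = 20 mcg/mL.
Steady-state peak Cmax,ss = C₀·R = 20 × 4/3 ≈ 26.667 mcg/mL.
Peak 26.7 mcg/mL vs MTC 11 mcg/mL: exceeds toxic threshold.

26.7 mcg/mL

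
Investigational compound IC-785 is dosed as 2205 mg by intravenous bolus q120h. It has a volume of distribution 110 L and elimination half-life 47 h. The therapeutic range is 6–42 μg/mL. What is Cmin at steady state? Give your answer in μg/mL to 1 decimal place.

k = ln2/t½ = ln2/47 ≈ 0.014748 h⁻¹; fraction remaining f = e^(−kτ) = e^(−0.014748×120) ≈ 0.1704.
At steady state, accumulation factor R = 1/(1 − e^(−kτ)) ≈ 1.2054.
Single-dose peak C₀ = D/Vd = 2205/110 ≈ 20.045 μg/mL.
Steady-state peak Cmax,ss = C₀·R ≈ 20.045 × 1.2054 ≈ 24.162 μg/mL.
Steady-state trough Cmin,ss = Cmax,ss·f ≈ 24.162 × 0.1704 ≈ 4.117 μg/mL.
Trough 4.1 μg/mL vs MEC 6 μg/mL: subtherapeutic.

4.1 μg/mL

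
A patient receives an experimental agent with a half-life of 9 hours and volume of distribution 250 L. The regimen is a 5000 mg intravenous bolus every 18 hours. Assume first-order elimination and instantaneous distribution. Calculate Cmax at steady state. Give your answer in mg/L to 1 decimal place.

26.7 mg/L

τ = 18 h = 2 half-lives, so f = (1/2)^2 = 0.25.
Accumulation ratio R = 1/(1 − f) = 1/0.75 = 4/3.
Single-dose peak C₀ = D/Vd = 5000/250 = 20 mg/L.
Steady-state peak Cmax,ss = C₀·R = 20 × 4/3 ≈ 26.667 mg/L.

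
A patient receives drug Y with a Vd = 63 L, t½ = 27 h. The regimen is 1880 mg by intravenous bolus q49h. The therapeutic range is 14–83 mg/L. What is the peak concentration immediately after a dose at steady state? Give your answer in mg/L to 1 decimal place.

τ/t½ = 49/27 ≈ 1.8148, so fraction remaining f = (1/2)^(49/27) ≈ 0.2842.
At steady state, accumulation factor R = 1/(1 − e^(−kτ)) ≈ 1.3970.
Each bolus raises the concentration by D/Vd = 1880/63 ≈ 29.841 mg/L.
Steady-state peak Cmax,ss = C₀·R ≈ 29.841 × 1.3970 ≈ 41.688 mg/L.
Peak 41.7 mg/L vs MTC 83 mg/L: below toxic threshold.

41.7 mg/L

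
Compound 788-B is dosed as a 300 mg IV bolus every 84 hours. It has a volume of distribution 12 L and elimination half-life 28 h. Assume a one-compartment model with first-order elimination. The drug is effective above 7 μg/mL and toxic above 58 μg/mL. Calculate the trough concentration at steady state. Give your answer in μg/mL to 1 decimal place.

The dosing interval is 3 half-lives, so f = 2^(−3) = 0.125.
At steady state, R = 1/(1 − 0.125) = 8/7.
Single-dose peak C₀ = D/Vd = 300/12 = 25 μg/mL.
Steady-state peak Cmax,ss = C₀·R = 25 × 8/7 ≈ 28.571 μg/mL.
Steady-state trough Cmin,ss = Cmax,ss·f ≈ 28.571 × 0.125 ≈ 3.571 μg/mL.
Trough 3.6 μg/mL vs MEC 7 μg/mL: subtherapeutic.

3.6 μg/mL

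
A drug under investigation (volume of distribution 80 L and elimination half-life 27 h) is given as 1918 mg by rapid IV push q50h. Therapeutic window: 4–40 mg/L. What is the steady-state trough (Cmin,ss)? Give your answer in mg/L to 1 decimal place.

9.2 mg/L

k = ln2/t½ = ln2/27 ≈ 0.025672 h⁻¹; fraction remaining f = e^(−kτ) = e^(−0.025672×50) ≈ 0.2770.
At steady state, accumulation factor R = 1/(1 − e^(−kτ)) ≈ 1.3831.
Single-dose peak C₀ = D/Vd = 1918/80 ≈ 23.975 mg/L.
Cmax,ss = C₀/(1 − f) ≈ 23.975/0.7230 ≈ 33.160 mg/L.
Steady-state trough Cmin,ss = Cmax,ss·f ≈ 33.160 × 0.2770 ≈ 9.185 mg/L.
Trough 9.2 mg/L vs MEC 4 mg/L: adequate.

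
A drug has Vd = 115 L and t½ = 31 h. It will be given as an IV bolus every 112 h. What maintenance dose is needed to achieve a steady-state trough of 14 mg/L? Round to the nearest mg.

τ/t½ = 112/31 ≈ 3.6129, so f = (1/2)^(112/31) ≈ 0.081735.
Cmin,ss = (D/Vd)·f/(1−f), so D = Cmin,ss·Vd·(1−f)/f.
D = 14 × 115 × (1−f)/f ≈ 14 × 115 × 11.23466 ≈ 18087.80 mg.

18088 mg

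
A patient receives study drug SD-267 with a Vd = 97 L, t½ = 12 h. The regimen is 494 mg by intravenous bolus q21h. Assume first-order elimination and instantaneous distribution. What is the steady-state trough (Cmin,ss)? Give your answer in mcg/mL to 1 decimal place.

k = ln2/t½ = ln2/12 ≈ 0.057762 h⁻¹; fraction remaining f = e^(−kτ) = e^(−0.057762×21) ≈ 0.2973.
Each bolus raises the concentration by D/Vd = 494/97 ≈ 5.093 mcg/mL.
Steady-state trough Cmin,ss = C₀·f/(1−f) ≈ 5.093 × 0.2973/0.7027 ≈ 2.155 mcg/mL.

2.2 mcg/mL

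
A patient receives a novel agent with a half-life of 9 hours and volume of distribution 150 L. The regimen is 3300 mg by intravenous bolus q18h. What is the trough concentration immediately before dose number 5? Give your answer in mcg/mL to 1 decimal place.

7.3 mcg/mL

f = (1/2)^(τ/t½) = (1/2)^(18/9) ≈ 0.2500.
C₀ = D/Vd = 3300/150 ≈ 22.000 mcg/mL.
Before the 5th dose, 4 doses have been given. Superposition: Cmin = C₀·(f + f² + … + f^4).
≈ 22.000 × (0.2500 + 0.0625 + 0.0156 + 0.0039) ≈ 22.000 × 0.3320 ≈ 7.304 mcg/mL.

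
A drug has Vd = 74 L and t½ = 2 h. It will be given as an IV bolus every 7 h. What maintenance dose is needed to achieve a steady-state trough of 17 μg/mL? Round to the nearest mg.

τ/t½ = 7/2 ≈ 3.5, so f = (1/2)^(7/2) ≈ 0.088388.
Cmin,ss = (D/Vd)·f/(1−f), so D = Cmin,ss·Vd·(1−f)/f.
D = 17 × 74 × (1−f)/f ≈ 17 × 74 × 10.31375 ≈ 12974.70 mg.

12975 mg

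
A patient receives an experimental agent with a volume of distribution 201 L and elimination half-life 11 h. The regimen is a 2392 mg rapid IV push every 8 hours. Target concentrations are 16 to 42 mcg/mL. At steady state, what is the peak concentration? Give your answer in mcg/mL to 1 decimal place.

k = ln2/t½ = ln2/11 ≈ 0.063013 h⁻¹; fraction remaining f = e^(−kτ) = e^(−0.063013×8) ≈ 0.6040.
At steady state, accumulation factor R = 1/(1 − e^(−kτ)) ≈ 2.5253.
Each bolus raises the concentration by D/Vd = 2392/201 ≈ 11.900 mcg/mL.
Cmax,ss = C₀/(1 − f) ≈ 11.900/0.3960 ≈ 30.051 mcg/mL.
Peak 30.1 mcg/mL vs MTC 42 mcg/mL: below toxic threshold.

30.1 mcg/mL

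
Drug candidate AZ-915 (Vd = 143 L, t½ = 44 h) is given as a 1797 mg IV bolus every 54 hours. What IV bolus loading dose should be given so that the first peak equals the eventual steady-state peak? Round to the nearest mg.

f = (1/2)^(54/44) ≈ 0.427124; accumulation ratio R = 1/(1−f) ≈ 1.74558.
Loading dose to hit Cmax,ss on first dose: D_load = D_maint·R ≈ 1797 × 1.74558 ≈ 3136.81 mg.

3137 mg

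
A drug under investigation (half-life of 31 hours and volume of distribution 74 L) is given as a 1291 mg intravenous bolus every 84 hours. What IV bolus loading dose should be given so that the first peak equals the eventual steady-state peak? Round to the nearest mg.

f = (1/2)^(84/31) ≈ 0.152864; accumulation ratio R = 1/(1−f) ≈ 1.18045.
Loading dose to hit Cmax,ss on first dose: D_load = D_maint·R ≈ 1291 × 1.18045 ≈ 1523.96 mg.

1524 mg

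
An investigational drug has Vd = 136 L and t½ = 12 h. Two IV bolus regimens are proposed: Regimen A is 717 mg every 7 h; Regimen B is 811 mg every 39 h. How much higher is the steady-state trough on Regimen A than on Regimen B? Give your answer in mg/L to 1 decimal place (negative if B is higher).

Regimen A: f = (1/2)^(7/12) ≈ 0.6674; Cmin,ss = (717/136)·f/(1−f) ≈ 10.579 mg/L.
Regimen B: f = (1/2)^(39/12) ≈ 0.1051; Cmin,ss = (811/136)·f/(1−f) ≈ 0.700 mg/L.
Difference ≈ 10.579 − 0.700 ≈ 9.879 mg/L.

9.9 mg/L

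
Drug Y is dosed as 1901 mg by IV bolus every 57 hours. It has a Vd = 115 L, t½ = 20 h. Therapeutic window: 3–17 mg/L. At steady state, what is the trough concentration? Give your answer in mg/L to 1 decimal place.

τ/t½ = 57/20 ≈ 2.85, so fraction remaining f = (1/2)^(57/20) ≈ 0.1387.
Single-dose peak C₀ = D/Vd = 1901/115 ≈ 16.530 mg/L.
Steady-state trough Cmin,ss = C₀·f/(1−f) ≈ 16.530 × 0.1387/0.8613 ≈ 2.662 mg/L.
Trough 2.7 mg/L vs MEC 3 mg/L: subtherapeutic.

2.7 mg/L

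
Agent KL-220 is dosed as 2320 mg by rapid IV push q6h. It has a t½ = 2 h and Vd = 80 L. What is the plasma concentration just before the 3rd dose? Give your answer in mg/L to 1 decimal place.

4.1 mg/L

f = (1/2)^(τ/t½) = (1/2)^(6/2) ≈ 0.1250.
C₀ = D/Vd = 2320/80 ≈ 29.000 mg/L.
Before the 3rd dose, 2 doses have been given. Superposition: Cmin = C₀·(f + f²).
≈ 29.000 × (0.1250 + 0.0156) ≈ 29.000 × 0.1406 ≈ 4.077 mg/L.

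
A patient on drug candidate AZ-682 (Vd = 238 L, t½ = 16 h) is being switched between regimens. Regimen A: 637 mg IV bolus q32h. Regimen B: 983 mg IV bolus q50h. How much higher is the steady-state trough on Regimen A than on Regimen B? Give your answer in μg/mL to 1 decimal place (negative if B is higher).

Regimen A: f = (1/2)^(32/16) ≈ 0.2500; Cmin,ss = (637/238)·f/(1−f) ≈ 0.892 μg/mL.
Regimen B: f = (1/2)^(50/16) ≈ 0.1146; Cmin,ss = (983/238)·f/(1−f) ≈ 0.535 μg/mL.
Difference ≈ 0.892 − 0.535 ≈ 0.357 μg/mL.

0.4 μg/mL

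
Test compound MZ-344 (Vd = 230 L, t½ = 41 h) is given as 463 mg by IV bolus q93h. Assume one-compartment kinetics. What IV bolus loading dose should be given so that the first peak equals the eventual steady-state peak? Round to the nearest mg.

f = (1/2)^(93/41) ≈ 0.207575; accumulation ratio R = 1/(1−f) ≈ 1.26195.
Loading dose to hit Cmax,ss on first dose: D_load = D_maint·R ≈ 463 × 1.26195 ≈ 584.28 mg.

584 mg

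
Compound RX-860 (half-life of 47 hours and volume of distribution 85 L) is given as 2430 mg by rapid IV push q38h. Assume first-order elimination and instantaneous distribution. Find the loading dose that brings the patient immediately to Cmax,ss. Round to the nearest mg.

f = (1/2)^(38/47) ≈ 0.570971; accumulation ratio R = 1/(1−f) ≈ 2.33084.
Loading dose to hit Cmax,ss on first dose: D_load = D_maint·R ≈ 2430 × 2.33084 ≈ 5663.94 mg.

5664 mg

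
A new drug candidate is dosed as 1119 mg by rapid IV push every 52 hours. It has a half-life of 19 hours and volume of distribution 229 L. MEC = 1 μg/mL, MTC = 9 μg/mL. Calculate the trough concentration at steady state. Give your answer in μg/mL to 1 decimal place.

0.9 μg/mL

τ/t½ = 52/19 ≈ 2.7368, so fraction remaining f = (1/2)^(52/19) ≈ 0.1500.
At steady state, accumulation factor R = 1/(1 − e^(−kτ)) ≈ 1.1765.
Each bolus raises the concentration by D/Vd = 1119/229 ≈ 4.886 μg/mL.
Cmax,ss = C₀/(1 − f) ≈ 4.886/0.8500 ≈ 5.748 μg/mL.
One interval later, Cmin,ss = Cmax,ss·e^(−kτ) ≈ 5.748 × 0.1500 ≈ 0.862 μg/mL.
Trough 0.9 μg/mL vs MEC 1 μg/mL: subtherapeutic.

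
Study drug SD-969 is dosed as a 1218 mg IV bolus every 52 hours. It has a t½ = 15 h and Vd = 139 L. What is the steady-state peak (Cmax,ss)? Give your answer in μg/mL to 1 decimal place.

k = ln2/t½ = ln2/15 ≈ 0.046210 h⁻¹; fraction remaining f = e^(−kτ) = e^(−0.046210×52) ≈ 0.0905.
At steady state, accumulation factor R = 1/(1 − e^(−kτ)) ≈ 1.0995.
Single-dose peak C₀ = D/Vd = 1218/139 ≈ 8.763 μg/mL.
Cmax,ss = C₀/(1 − f) ≈ 8.763/0.9095 ≈ 9.635 μg/mL.

9.6 μg/mL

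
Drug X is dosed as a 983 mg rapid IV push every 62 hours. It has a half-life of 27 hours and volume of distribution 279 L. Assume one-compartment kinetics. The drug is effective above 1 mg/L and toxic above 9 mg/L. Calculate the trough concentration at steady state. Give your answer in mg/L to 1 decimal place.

k = ln2/t½ = ln2/27 ≈ 0.025672 h⁻¹; fraction remaining f = e^(−kτ) = e^(−0.025672×62) ≈ 0.2036.
Single-dose peak C₀ = D/Vd = 983/279 ≈ 3.523 mg/L.
Steady-state trough Cmin,ss = C₀·f/(1−f) ≈ 3.523 × 0.2036/0.7964 ≈ 0.901 mg/L.
Trough 0.9 mg/L vs MEC 1 mg/L: subtherapeutic.

0.9 mg/L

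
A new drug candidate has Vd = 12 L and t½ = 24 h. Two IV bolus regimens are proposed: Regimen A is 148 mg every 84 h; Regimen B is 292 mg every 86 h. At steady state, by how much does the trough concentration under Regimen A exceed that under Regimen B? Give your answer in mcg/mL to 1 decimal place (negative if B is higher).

-1.0 mcg/mL

Regimen A: f = (1/2)^(84/24) ≈ 0.0884; Cmin,ss = (148/12)·f/(1−f) ≈ 1.196 mcg/mL.
Regimen B: f = (1/2)^(86/24) ≈ 0.0834; Cmin,ss = (292/12)·f/(1−f) ≈ 2.214 mcg/mL.
Difference ≈ 1.196 − 2.214 ≈ -1.018 mcg/mL.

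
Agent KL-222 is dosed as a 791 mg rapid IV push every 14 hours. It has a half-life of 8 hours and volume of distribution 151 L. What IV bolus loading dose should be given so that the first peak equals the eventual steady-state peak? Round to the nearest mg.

1126 mg

f = (1/2)^(14/8) ≈ 0.297302; accumulation ratio R = 1/(1−f) ≈ 1.42309.
Loading dose to hit Cmax,ss on first dose: D_load = D_maint·R ≈ 791 × 1.42309 ≈ 1125.66 mg.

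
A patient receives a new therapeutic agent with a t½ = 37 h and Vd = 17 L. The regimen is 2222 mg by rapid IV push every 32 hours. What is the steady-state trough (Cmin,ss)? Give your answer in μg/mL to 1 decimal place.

159.2 μg/mL

Over one 32-h interval, 32/37 ≈ 0.86486 half-lives elapse, leaving f ≈ 0.5491 of each dose.
Single-dose peak C₀ = D/Vd = 2222/17 ≈ 130.706 μg/mL.
Steady-state trough Cmin,ss = C₀·f/(1−f) ≈ 130.706 × 0.5491/0.4509 ≈ 159.172 μg/mL.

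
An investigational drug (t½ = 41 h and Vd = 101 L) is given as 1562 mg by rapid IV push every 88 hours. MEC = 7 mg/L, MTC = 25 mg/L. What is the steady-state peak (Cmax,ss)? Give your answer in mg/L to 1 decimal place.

k = ln2/t½ = ln2/41 ≈ 0.016906 h⁻¹; fraction remaining f = e^(−kτ) = e^(−0.016906×88) ≈ 0.2259.
At steady state, accumulation factor R = 1/(1 − e^(−kτ)) ≈ 1.2918.
Each bolus raises the concentration by D/Vd = 1562/101 ≈ 15.465 mg/L.
Cmax,ss = C₀/(1 − f) ≈ 15.465/0.7741 ≈ 19.978 mg/L.
Peak 20.0 mg/L vs MTC 25 mg/L: below toxic threshold.

20.0 mg/L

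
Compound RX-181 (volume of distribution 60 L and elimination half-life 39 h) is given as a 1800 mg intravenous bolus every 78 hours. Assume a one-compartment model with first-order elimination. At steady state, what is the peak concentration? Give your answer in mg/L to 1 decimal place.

40.0 mg/L

The dosing interval is 2 half-lives, so f = 2^(−2) = 0.25.
At steady state, R = 1/(1 − 0.25) = 4/3.
Single-dose peak C₀ = D/Vd = 1800/60 = 30 mg/L.
Steady-state peak Cmax,ss = C₀·R = 30 × 4/3 ≈ 40.000 mg/L.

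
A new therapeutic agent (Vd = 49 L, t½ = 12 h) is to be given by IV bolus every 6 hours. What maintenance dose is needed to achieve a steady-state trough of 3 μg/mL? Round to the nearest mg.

τ/t½ = 6/12 ≈ 0.5, so f = (1/2)^(6/12) ≈ 0.707107.
Cmin,ss = (D/Vd)·f/(1−f), so D = Cmin,ss·Vd·(1−f)/f.
D = 3 × 49 × (1−f)/f ≈ 3 × 49 × 0.41421 ≈ 60.89 mg.

61 mg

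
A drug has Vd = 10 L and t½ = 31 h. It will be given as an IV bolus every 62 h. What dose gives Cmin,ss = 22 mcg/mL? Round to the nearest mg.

τ/t½ = 62/31 ≈ 2, so f = (1/2)^(62/31) ≈ 0.250000.
Cmin,ss = (D/Vd)·f/(1−f), so D = Cmin,ss·Vd·(1−f)/f.
D = 22 × 10 × (1−f)/f ≈ 22 × 10 × 3.00000 ≈ 660.00 mg.

660 mg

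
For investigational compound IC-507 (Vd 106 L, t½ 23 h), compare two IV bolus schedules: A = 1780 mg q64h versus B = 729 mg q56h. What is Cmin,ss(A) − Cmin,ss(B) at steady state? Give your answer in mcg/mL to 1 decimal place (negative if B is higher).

Regimen A: f = (1/2)^(64/23) ≈ 0.1453; Cmin,ss = (1780/106)·f/(1−f) ≈ 2.855 mcg/mL.
Regimen B: f = (1/2)^(56/23) ≈ 0.1850; Cmin,ss = (729/106)·f/(1−f) ≈ 1.561 mcg/mL.
Difference ≈ 2.855 − 1.561 ≈ 1.294 mcg/mL.

1.3 mcg/mL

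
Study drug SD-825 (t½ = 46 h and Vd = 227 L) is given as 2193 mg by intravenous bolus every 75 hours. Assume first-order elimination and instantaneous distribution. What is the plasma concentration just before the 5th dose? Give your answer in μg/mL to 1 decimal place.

f = (1/2)^(τ/t½) = (1/2)^(75/46) ≈ 0.3230.
C₀ = D/Vd = 2193/227 ≈ 9.661 μg/mL.
Before the 5th dose, 4 doses have been given. Superposition: Cmin = C₀·(f + f² + … + f^4).
≈ 9.661 × (0.3230 + 0.1043 + 0.0337 + 0.0109) ≈ 9.661 × 0.4719 ≈ 4.559 μg/mL.

4.6 μg/mL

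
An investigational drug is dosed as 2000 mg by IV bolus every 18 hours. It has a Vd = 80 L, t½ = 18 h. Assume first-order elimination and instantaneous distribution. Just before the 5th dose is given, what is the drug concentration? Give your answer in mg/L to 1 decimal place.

f = (1/2)^(τ/t½) = (1/2)^(18/18) ≈ 0.5000.
C₀ = D/Vd = 2000/80 ≈ 25.000 mg/L.
Before the 5th dose, 4 doses have been given. Superposition: Cmin = C₀·(f + f² + … + f^4).
≈ 25.000 × (0.5000 + 0.2500 + 0.1250 + 0.0625) ≈ 25.000 × 0.9375 ≈ 23.438 mg/L.

23.4 mg/L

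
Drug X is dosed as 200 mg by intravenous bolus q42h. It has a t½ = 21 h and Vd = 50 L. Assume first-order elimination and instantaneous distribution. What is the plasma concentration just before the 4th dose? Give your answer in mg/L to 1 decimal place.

f = (1/2)^(τ/t½) = (1/2)^(42/21) ≈ 0.2500.
C₀ = D/Vd = 200/50 ≈ 4.000 mg/L.
Before the 4th dose, 3 doses have been given. Superposition: Cmin = C₀·(f + f² + … + f^3).
≈ 4.000 × (0.2500 + 0.0625 + 0.0156) ≈ 4.000 × 0.3281 ≈ 1.312 mg/L.

1.3 mg/L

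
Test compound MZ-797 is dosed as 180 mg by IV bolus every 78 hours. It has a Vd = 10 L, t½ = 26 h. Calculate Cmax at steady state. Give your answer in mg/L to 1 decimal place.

τ = 78 h = 3 half-lives, so f = (1/2)^3 = 0.125.
Accumulation ratio R = 1/(1 − f) = 1/0.875 = 8/7.
Single-dose peak C₀ = D/Vd = 180/10 = 18 mg/L.
Steady-state peak Cmax,ss = C₀·R = 18 × 8/7 ≈ 20.571 mg/L.

20.6 mg/L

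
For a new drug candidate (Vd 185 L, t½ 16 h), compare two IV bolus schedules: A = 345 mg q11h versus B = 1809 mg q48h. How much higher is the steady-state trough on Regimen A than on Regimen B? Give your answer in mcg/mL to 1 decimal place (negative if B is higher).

Regimen A: f = (1/2)^(11/16) ≈ 0.6209; Cmin,ss = (345/185)·f/(1−f) ≈ 3.054 mcg/mL.
Regimen B: f = (1/2)^(48/16) ≈ 0.1250; Cmin,ss = (1809/185)·f/(1−f) ≈ 1.397 mcg/mL.
Difference ≈ 3.054 − 1.397 ≈ 1.657 mcg/mL.

1.7 mcg/mL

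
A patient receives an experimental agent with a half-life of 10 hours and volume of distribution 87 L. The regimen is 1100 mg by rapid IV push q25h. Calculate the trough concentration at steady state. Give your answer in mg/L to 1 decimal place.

2.7 mg/L

τ/t½ = 25/10 ≈ 2.5, so fraction remaining f = (1/2)^(25/10) ≈ 0.1768.
At steady state, accumulation factor R = 1/(1 − e^(−kτ)) ≈ 1.2148.
Each bolus raises the concentration by D/Vd = 1100/87 ≈ 12.644 mg/L.
Cmax,ss = C₀/(1 − f) ≈ 12.644/0.8232 ≈ 15.360 mg/L.
One interval later, Cmin,ss = Cmax,ss·e^(−kτ) ≈ 15.360 × 0.1768 ≈ 2.716 mg/L.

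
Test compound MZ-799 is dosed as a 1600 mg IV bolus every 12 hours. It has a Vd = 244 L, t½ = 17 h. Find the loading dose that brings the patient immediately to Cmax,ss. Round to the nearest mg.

4135 mg

f = (1/2)^(12/17) ≈ 0.613067; accumulation ratio R = 1/(1−f) ≈ 2.58443.
Loading dose to hit Cmax,ss on first dose: D_load = D_maint·R ≈ 1600 × 2.58443 ≈ 4135.09 mg.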